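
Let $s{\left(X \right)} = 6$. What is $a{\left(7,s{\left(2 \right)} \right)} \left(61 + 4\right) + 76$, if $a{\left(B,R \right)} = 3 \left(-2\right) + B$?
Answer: $141$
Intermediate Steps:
$a{\left(B,R \right)} = -6 + B$
$a{\left(7,s{\left(2 \right)} \right)} \left(61 + 4\right) + 76 = \left(-6 + 7\right) \left(61 + 4\right) + 76 = 1 \cdot 65 + 76 = 65 + 76 = 141$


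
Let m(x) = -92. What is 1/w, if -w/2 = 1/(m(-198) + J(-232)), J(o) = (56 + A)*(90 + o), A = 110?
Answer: 11832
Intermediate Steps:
J(o) = 14940 + 166*o (J(o) = (56 + 110)*(90 + o) = 166*(90 + o) = 14940 + 166*o)
w = 1/11832 (w = -2/(-92 + (14940 + 166*(-232))) = -2/(-92 + (14940 - 38512)) = -2/(-92 - 23572) = -2/(-23664) = -2*(-1/23664) = 1/11832 ≈ 8.4517e-5)
1/w = 1/(1/11832) = 11832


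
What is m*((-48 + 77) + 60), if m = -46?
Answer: -4094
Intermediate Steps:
m*((-48 + 77) + 60) = -46*((-48 + 77) + 60) = -46*(29 + 60) = -46*89 = -4094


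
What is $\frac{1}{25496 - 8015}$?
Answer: $\frac{1}{17481} \approx 5.7205 \cdot 10^{-5}$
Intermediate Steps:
$\frac{1}{25496 - 8015} = \frac{1}{17481}$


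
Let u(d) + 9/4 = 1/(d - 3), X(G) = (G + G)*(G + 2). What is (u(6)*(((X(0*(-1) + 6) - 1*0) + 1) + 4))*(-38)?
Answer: 44137/6 ≈ 7356.2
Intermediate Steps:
X(G) = 2*G*(2 + G) (X(G) = (2*G)*(2 + G) = 2*G*(2 + G))
u(d) = -9/4 + 1/(-3 + d) (u(d) = -9/4 + 1/(d - 3) = -9/4 + 1/(-3 + d))
(u(6)*(((X(0*(-1) + 6) - 1*0) + 1) + 4))*(-38) = (((31 - 9*6)/(4*(-3 + 6)))*(((2*(0*(-1) + 6)*(2 + (0*(-1) + 6)) - 1*0) + 1) + 4))*(-38) = (((¼)*(31 - 54)/3)*(((2*(0 + 6)*(2 + (0 + 6)) + 0) + 1) + 4))*(-38) = (((¼)*(⅓)*(-23))*(((2*6*(2 + 6) + 0) + 1) + 4))*(-38) = -23*(((2*6*8 + 0) + 1) + 4)/12*(-38) = -23*(((96 + 0) + 1) + 4)/12*(-38) = -23*((96 + 1) + 4)/12*(-38) = -23*(97 + 4)/12*(-38) = -23/12*101*(-38) = -2323/12*(-38) = 44137/6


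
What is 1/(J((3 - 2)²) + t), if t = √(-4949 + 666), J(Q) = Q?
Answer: 1/4284 - I*√4283/4284 ≈ 0.00023343 - 0.015277*I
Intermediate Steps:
t = I*√4283 (t = √(-4283) = I*√4283 ≈ 65.445*I)
1/(J((3 - 2)²) + t) = 1/((3 - 2)² + I*√4283) = 1/(1² + I*√4283) = 1/(1 + I*√4283)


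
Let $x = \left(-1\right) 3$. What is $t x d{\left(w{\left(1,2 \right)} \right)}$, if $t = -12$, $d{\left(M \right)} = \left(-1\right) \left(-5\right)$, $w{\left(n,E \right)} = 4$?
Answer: $180$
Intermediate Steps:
$d{\left(M \right)} = 5$
$x = -3$
$t x d{\left(w{\left(1,2 \right)} \right)} = - 12 \left(\left(-3\right) 5\right) = \left(-12\right) \left(-15\right) = 180$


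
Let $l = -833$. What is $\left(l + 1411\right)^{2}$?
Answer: $334084$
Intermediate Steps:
$\left(l + 1411\right)^{2} = \left(-833 + 1411\right)^{2} = 578^{2} = 334084$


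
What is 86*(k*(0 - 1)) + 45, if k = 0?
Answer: 45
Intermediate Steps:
86*(k*(0 - 1)) + 45 = 86*(0*(0 - 1)) + 45 = 86*(0*(-1)) + 45 = 86*0 + 45 = 0 + 45 = 45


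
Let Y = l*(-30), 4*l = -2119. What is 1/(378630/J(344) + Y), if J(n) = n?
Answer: 172/2922825 ≈ 5.8847e-5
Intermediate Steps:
l = -2119/4 (l = (1/4)*(-2119) = -2119/4 ≈ -529.75)
Y = 31785/2 (Y = -2119/4*(-30) = 31785/2 ≈ 15893.)
1/(378630/J(344) + Y) = 1/(378630/344 + 31785/2) = 1/(378630*(1/344) + 31785/2) = 1/(189315/172 + 31785/2) = 1/(2922825/172) = 172/2922825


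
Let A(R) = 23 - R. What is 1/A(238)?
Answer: -1/215 ≈ -0.0046512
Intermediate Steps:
1/A(238) = 1/(23 - 1*238) = 1/(23 - 238) = 1/(-215) = -1/215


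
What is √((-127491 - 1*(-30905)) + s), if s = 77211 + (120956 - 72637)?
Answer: 12*√201 ≈ 170.13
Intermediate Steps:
s = 125530 (s = 77211 + 48319 = 125530)
√((-127491 - 1*(-30905)) + s) = √((-127491 - 1*(-30905)) + 125530) = √((-127491 + 30905) + 125530) = √(-96586 + 125530) = √28944 = 12*√201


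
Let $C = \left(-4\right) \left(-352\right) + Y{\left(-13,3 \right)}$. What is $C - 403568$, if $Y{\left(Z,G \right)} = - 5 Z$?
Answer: $-402095$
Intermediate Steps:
$C = 1473$ ($C = \left(-4\right) \left(-352\right) - -65 = 1408 + 65 = 1473$)
$C - 403568 = 1473 - 403568 = -402095$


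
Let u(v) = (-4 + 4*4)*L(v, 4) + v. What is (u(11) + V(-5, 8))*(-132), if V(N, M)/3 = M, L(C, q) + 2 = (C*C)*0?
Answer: -1452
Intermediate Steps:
L(C, q) = -2 (L(C, q) = -2 + (C*C)*0 = -2 + C²*0 = -2 + 0 = -2)
V(N, M) = 3*M
u(v) = -24 + v (u(v) = (-4 + 4*4)*(-2) + v = (-4 + 16)*(-2) + v = 12*(-2) + v = -24 + v)
(u(11) + V(-5, 8))*(-132) = ((-24 + 11) + 3*8)*(-132) = (-13 + 24)*(-132) = 11*(-132) = -1452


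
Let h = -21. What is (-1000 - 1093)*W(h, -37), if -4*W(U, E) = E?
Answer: -77441/4 ≈ -19360.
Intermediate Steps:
W(U, E) = -E/4
(-1000 - 1093)*W(h, -37) = (-1000 - 1093)*(-1/4*(-37)) = -2093*37/4 = -77441/4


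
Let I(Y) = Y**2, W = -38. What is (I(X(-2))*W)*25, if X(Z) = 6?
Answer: -34200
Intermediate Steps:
(I(X(-2))*W)*25 = (6**2*(-38))*25 = (36*(-38))*25 = -1368*25 = -34200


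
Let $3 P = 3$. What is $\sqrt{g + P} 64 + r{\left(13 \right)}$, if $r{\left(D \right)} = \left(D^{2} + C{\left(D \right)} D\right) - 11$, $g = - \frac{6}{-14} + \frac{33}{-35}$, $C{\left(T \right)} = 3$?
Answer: $197 + \frac{64 \sqrt{595}}{35} \approx 241.6$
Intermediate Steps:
$P = 1$ ($P = \frac{1}{3} \cdot 3 = 1$)
$g = - \frac{18}{35}$ ($g = \left(-6\right) \left(- \frac{1}{14}\right) + 33 \left(- \frac{1}{35}\right) = \frac{3}{7} - \frac{33}{35} = - \frac{18}{35} \approx -0.51429$)
$r{\left(D \right)} = -11 + D^{2} + 3 D$ ($r{\left(D \right)} = \left(D^{2} + 3 D\right) - 11 = -11 + D^{2} + 3 D$)
$\sqrt{g + P} 64 + r{\left(13 \right)} = \sqrt{- \frac{18}{35} + 1} \cdot 64 + \left(-11 + 13^{2} + 3 \cdot 13\right) = \sqrt{\frac{17}{35}} \cdot 64 + \left(-11 + 169 + 39\right) = \frac{\sqrt{595}}{35} \cdot 64 + 197 = \frac{64 \sqrt{595}}{35} + 197 = 197 + \frac{64 \sqrt{595}}{35}$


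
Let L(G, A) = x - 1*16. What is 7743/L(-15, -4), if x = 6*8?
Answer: 7743/32 ≈ 241.97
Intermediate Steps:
x = 48
L(G, A) = 32 (L(G, A) = 48 - 1*16 = 48 - 16 = 32)
7743/L(-15, -4) = 7743/32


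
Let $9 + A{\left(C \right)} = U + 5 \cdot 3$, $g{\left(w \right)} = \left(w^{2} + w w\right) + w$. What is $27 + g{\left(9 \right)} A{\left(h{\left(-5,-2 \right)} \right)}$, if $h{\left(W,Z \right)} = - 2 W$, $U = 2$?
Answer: $1395$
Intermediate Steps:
$g{\left(w \right)} = w + 2 w^{2}$ ($g{\left(w \right)} = \left(w^{2} + w^{2}\right) + w = 2 w^{2} + w = w + 2 w^{2}$)
$A{\left(C \right)} = 8$ ($A{\left(C \right)} = -9 + \left(2 + 5 \cdot 3\right) = -9 + \left(2 + 15\right) = -9 + 17 = 8$)
$27 + g{\left(9 \right)} A{\left(h{\left(-5,-2 \right)} \right)} = 27 + 9 \left(1 + 2 \cdot 9\right) 8 = 27 + 9 \left(1 + 18\right) 8 = 27 + 9 \cdot 19 \cdot 8 = 27 + 171 \cdot 8 = 27 + 1368 = 1395$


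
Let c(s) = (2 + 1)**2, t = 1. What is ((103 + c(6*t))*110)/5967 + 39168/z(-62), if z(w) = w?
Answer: -116475808/184977 ≈ -629.68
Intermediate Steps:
c(s) = 9 (c(s) = 3**2 = 9)
((103 + c(6*t))*110)/5967 + 39168/z(-62) = ((103 + 9)*110)/5967 + 39168/(-62) = (112*110)*(1/5967) + 39168*(-1/62) = 12320*(1/5967) - 19584/31 = 12320/5967 - 19584/31 = -116475808/184977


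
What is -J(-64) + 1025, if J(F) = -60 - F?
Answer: 1021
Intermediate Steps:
-J(-64) + 1025 = -(-60 - 1*(-64)) + 1025 = -(-60 + 64) + 1025 = -1*4 + 1025 = -4 + 1025 = 1021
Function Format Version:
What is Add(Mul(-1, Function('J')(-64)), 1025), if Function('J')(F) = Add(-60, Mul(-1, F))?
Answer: 1021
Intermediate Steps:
Add(Mul(-1, Function('J')(-64)), 1025) = Add(Mul(-1, Add(-60, Mul(-1, -64))), 1025) = Add(Mul(-1, Add(-60, 64)), 1025) = Add(Mul(-1, 4), 1025) = Add(-4, 1025) = 1021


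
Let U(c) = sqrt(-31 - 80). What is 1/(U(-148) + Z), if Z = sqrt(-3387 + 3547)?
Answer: 1/(4*sqrt(10) + I*sqrt(111)) ≈ 0.046676 - 0.038877*I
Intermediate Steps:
U(c) = I*sqrt(111) (U(c) = sqrt(-111) = I*sqrt(111))
Z = 4*sqrt(10) (Z = sqrt(160) = 4*sqrt(10) ≈ 12.649)
1/(U(-148) + Z) = 1/(I*sqrt(111) + 4*sqrt(10)) = 1/(4*sqrt(10) + I*sqrt(111))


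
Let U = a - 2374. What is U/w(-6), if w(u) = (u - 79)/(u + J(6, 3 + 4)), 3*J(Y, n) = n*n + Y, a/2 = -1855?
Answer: 75036/85 ≈ 882.78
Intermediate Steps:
a = -3710 (a = 2*(-1855) = -3710)
J(Y, n) = Y/3 + n²/3 (J(Y, n) = (n*n + Y)/3 = (n² + Y)/3 = (Y + n²)/3 = Y/3 + n²/3)
w(u) = (-79 + u)/(55/3 + u) (w(u) = (u - 79)/(u + ((⅓)*6 + (3 + 4)²/3)) = (-79 + u)/(u + (2 + (⅓)*7²)) = (-79 + u)/(u + (2 + (⅓)*49)) = (-79 + u)/(u + (2 + 49/3)) = (-79 + u)/(u + 55/3) = (-79 + u)/(55/3 + u))
U = -6084 (U = -3710 - 2374 = -6084)
U/w(-6) = -6084*(55 + 3*(-6))/(3*(-79 - 6)) = -6084/(3*(-85)/(55 - 18)) = -6084/(3*(-85)/37) = -6084/(3*(1/37)*(-85)) = -6084/(-255/37) = -6084*(-37/255) = 75036/85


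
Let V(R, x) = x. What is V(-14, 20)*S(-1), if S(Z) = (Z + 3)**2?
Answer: 80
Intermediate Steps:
S(Z) = (3 + Z)**2
V(-14, 20)*S(-1) = 20*(3 - 1)**2 = 20*2**2 = 20*4 = 80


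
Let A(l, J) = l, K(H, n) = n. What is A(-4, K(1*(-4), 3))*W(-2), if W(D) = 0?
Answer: 0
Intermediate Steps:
A(-4, K(1*(-4), 3))*W(-2) = -4*0 = 0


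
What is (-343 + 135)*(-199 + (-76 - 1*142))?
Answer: 86736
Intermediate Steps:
(-343 + 135)*(-199 + (-76 - 1*142)) = -208*(-199 + (-76 - 142)) = -208*(-199 - 218) = -208*(-417) = 86736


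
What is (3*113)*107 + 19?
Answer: 36292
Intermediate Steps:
(3*113)*107 + 19 = 339*107 + 19 = 36273 + 19 = 36292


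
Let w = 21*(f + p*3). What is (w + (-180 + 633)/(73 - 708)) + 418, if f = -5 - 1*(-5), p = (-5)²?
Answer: 1265102/635 ≈ 1992.3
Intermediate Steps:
p = 25
f = 0 (f = -5 + 5 = 0)
w = 1575 (w = 21*(0 + 25*3) = 21*(0 + 75) = 21*75 = 1575)
(w + (-180 + 633)/(73 - 708)) + 418 = (1575 + (-180 + 633)/(73 - 708)) + 418 = (1575 + 453/(-635)) + 418 = (1575 + 453*(-1/635)) + 418 = (1575 - 453/635) + 418 = 999672/635 + 418 = 1265102/635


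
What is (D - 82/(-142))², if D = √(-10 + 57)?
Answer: 238608/5041 + 82*√47/71 ≈ 55.251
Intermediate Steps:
D = √47 ≈ 6.8557
(D - 82/(-142))² = (√47 - 82/(-142))² = (√47 - 82*(-1/142))² = (√47 + 41/71)² = (41/71 + √47)²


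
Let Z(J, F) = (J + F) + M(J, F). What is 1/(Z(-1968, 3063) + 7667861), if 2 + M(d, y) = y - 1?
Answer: 1/7672016 ≈ 1.3034e-7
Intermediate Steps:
M(d, y) = -3 + y (M(d, y) = -2 + (y - 1) = -2 + (-1 + y) = -3 + y)
Z(J, F) = -3 + J + 2*F (Z(J, F) = (J + F) + (-3 + F) = (F + J) + (-3 + F) = -3 + J + 2*F)
1/(Z(-1968, 3063) + 7667861) = 1/((-3 - 1968 + 2*3063) + 7667861) = 1/((-3 - 1968 + 6126) + 7667861) = 1/(4155 + 7667861) = 1/7672016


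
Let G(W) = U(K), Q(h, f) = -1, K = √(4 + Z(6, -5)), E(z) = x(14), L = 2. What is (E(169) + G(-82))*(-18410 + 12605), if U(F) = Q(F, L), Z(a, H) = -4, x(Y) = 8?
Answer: -40635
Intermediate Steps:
E(z) = 8
K = 0 (K = √(4 - 4) = √0 = 0)
U(F) = -1
G(W) = -1
(E(169) + G(-82))*(-18410 + 12605) = (8 - 1)*(-18410 + 12605) = 7*(-5805) = -40635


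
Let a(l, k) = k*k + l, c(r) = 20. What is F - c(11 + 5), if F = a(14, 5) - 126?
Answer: -107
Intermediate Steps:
a(l, k) = l + k² (a(l, k) = k² + l = l + k²)
F = -87 (F = (14 + 5²) - 126 = (14 + 25) - 126 = 39 - 126 = -87)
F - c(11 + 5) = -87 - 1*20 = -87 - 20 = -107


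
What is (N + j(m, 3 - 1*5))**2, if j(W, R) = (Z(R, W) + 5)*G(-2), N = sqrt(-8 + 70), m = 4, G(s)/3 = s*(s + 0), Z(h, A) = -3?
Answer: (24 + sqrt(62))**2 ≈ 1016.0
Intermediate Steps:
G(s) = 3*s**2 (G(s) = 3*(s*(s + 0)) = 3*(s*s) = 3*s**2)
N = sqrt(62) ≈ 7.8740
j(W, R) = 24 (j(W, R) = (-3 + 5)*(3*(-2)**2) = 2*(3*4) = 2*12 = 24)
(N + j(m, 3 - 1*5))**2 = (sqrt(62) + 24)**2 = (24 + sqrt(62))**2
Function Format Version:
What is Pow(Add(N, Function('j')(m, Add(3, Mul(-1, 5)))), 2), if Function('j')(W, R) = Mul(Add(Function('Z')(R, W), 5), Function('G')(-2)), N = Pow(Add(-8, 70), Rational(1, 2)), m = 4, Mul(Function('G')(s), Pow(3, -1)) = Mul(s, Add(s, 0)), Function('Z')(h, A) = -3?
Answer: Pow(Add(24, Pow(62, Rational(1, 2))), 2) ≈ 1016.0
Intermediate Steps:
Function('G')(s) = Mul(3, Pow(s, 2)) (Function('G')(s) = Mul(3, Mul(s, Add(s, 0))) = Mul(3, Mul(s, s)) = Mul(3, Pow(s, 2)))
N = Pow(62, Rational(1, 2)) ≈ 7.8740
Function('j')(W, R) = 24 (Function('j')(W, R) = Mul(Add(-3, 5), Mul(3, Pow(-2, 2))) = Mul(2, Mul(3, 4)) = Mul(2, 12) = 24)
Pow(Add(N, Function('j')(m, Add(3, Mul(-1, 5)))), 2) = Pow(Add(Pow(62, Rational(1, 2)), 24), 2) = Pow(Add(24, Pow(62, Rational(1, 2))), 2)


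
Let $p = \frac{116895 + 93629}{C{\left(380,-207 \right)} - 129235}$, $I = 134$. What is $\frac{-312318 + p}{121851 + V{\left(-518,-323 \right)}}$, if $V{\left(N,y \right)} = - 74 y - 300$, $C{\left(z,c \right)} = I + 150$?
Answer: $- \frac{40273928942}{18756309803} \approx -2.1472$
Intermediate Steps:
$C{\left(z,c \right)} = 284$ ($C{\left(z,c \right)} = 134 + 150 = 284$)
$V{\left(N,y \right)} = -300 - 74 y$
$p = - \frac{210524}{128951}$ ($p = \frac{116895 + 93629}{284 - 129235} = \frac{210524}{-128951} = 210524 \left(- \frac{1}{128951}\right) = - \frac{210524}{128951} \approx -1.6326$)
$\frac{-312318 + p}{121851 + V{\left(-518,-323 \right)}} = \frac{-312318 - \frac{210524}{128951}}{121851 - -23602} = - \frac{40273928942}{128951 \left(121851 + \left(-300 + 23902\right)\right)} = - \frac{40273928942}{128951 \left(121851 + 23602\right)} = - \frac{40273928942}{128951 \cdot 145453} = \left(- \frac{40273928942}{128951}\right) \frac{1}{145453} = - \frac{40273928942}{18756309803}$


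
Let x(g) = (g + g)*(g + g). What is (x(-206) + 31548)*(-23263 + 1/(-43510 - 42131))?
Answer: -401027325226528/85641 ≈ -4.6827e+9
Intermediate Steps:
x(g) = 4*g**2 (x(g) = (2*g)*(2*g) = 4*g**2)
(x(-206) + 31548)*(-23263 + 1/(-43510 - 42131)) = (4*(-206)**2 + 31548)*(-23263 + 1/(-43510 - 42131)) = (4*42436 + 31548)*(-23263 + 1/(-85641)) = (169744 + 31548)*(-23263 - 1/85641) = 201292*(-1992266584/85641) = -401027325226528/85641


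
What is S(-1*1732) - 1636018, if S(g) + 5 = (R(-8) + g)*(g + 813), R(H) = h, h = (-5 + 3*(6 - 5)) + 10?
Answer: -51667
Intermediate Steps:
h = 8 (h = (-5 + 3*1) + 10 = (-5 + 3) + 10 = -2 + 10 = 8)
R(H) = 8
S(g) = -5 + (8 + g)*(813 + g) (S(g) = -5 + (8 + g)*(g + 813) = -5 + (8 + g)*(813 + g))
S(-1*1732) - 1636018 = (6499 + (-1*1732)² + 821*(-1*1732)) - 1636018 = (6499 + (-1732)² + 821*(-1732)) - 1636018 = (6499 + 2999824 - 1421972) - 1636018 = 1584351 - 1636018 = -51667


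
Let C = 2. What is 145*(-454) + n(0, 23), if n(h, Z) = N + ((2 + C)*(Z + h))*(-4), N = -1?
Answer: -66199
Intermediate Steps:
n(h, Z) = -1 - 16*Z - 16*h (n(h, Z) = -1 + ((2 + 2)*(Z + h))*(-4) = -1 + (4*(Z + h))*(-4) = -1 + (4*Z + 4*h)*(-4) = -1 + (-16*Z - 16*h) = -1 - 16*Z - 16*h)
145*(-454) + n(0, 23) = 145*(-454) + (-1 - 16*23 - 16*0) = -65830 + (-1 - 368 + 0) = -65830 - 369 = -66199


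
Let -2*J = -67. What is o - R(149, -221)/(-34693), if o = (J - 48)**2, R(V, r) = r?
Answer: 29175929/138772 ≈ 210.24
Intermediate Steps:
J = 67/2 (J = -1/2*(-67) = 67/2 ≈ 33.500)
o = 841/4 (o = (67/2 - 48)**2 = (-29/2)**2 = 841/4 ≈ 210.25)
o - R(149, -221)/(-34693) = 841/4 - (-221)/(-34693) = 841/4 - (-221)*(-1)/34693 = 841/4 - 1*221/34693 = 841/4 - 221/34693 = 29175929/138772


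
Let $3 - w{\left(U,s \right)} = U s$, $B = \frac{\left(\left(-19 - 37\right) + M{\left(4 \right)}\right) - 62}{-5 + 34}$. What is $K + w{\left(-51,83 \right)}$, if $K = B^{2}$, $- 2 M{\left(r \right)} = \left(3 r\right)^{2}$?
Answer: $\frac{3598576}{841} \approx 4278.9$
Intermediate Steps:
$M{\left(r \right)} = - \frac{9 r^{2}}{2}$ ($M{\left(r \right)} = - \frac{\left(3 r\right)^{2}}{2} = - \frac{9 r^{2}}{2}$)
$B = - \frac{190}{29}$ ($B = \frac{\left(\left(-19 - 37\right) - \frac{9 \cdot 4^{2}}{2}\right) - 62}{-5 + 34} = \frac{\left(-56 - 72\right) - 62}{29} = \left(\left(-56 - 72\right) - 62\right) \frac{1}{29} = \left(-128 - 62\right) \frac{1}{29} = \left(-190\right) \frac{1}{29} = - \frac{190}{29} \approx -6.5517$)
$w{\left(U,s \right)} = 3 - U s$
$K = \frac{36100}{841}$ ($K = \left(- \frac{190}{29}\right)^{2} = \frac{36100}{841} \approx 42.925$)
$K + w{\left(-51,83 \right)} = \frac{36100}{841} - \left(-3 - 4233\right) = \frac{36100}{841} + \left(3 + 4233\right) = \frac{36100}{841} + 4236 = \frac{3598576}{841}$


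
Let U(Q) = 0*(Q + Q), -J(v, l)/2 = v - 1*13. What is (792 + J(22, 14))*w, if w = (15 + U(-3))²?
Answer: 174150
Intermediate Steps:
J(v, l) = 26 - 2*v (J(v, l) = -2*(v - 1*13) = -2*(v - 13) = -2*(-13 + v) = 26 - 2*v)
U(Q) = 0 (U(Q) = 0*(2*Q) = 0)
w = 225 (w = (15 + 0)² = 15² = 225)
(792 + J(22, 14))*w = (792 + (26 - 2*22))*225 = (792 + (26 - 44))*225 = (792 - 18)*225 = 774*225 = 174150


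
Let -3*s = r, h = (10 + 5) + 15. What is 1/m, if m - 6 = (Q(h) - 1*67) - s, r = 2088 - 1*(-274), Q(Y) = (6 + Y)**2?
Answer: 3/6067 ≈ 0.00049448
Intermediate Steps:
h = 30 (h = 15 + 15 = 30)
r = 2362 (r = 2088 + 274 = 2362)
s = -2362/3 (s = -1/3*2362 = -2362/3 ≈ -787.33)
m = 6067/3 (m = 6 + (((6 + 30)**2 - 1*67) - 1*(-2362/3)) = 6 + ((36**2 - 67) + 2362/3) = 6 + ((1296 - 67) + 2362/3) = 6 + (1229 + 2362/3) = 6 + 6049/3 = 6067/3 ≈ 2022.3)
1/m = 1/(6067/3) = 3/6067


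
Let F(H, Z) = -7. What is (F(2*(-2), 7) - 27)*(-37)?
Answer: 1258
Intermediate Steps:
(F(2*(-2), 7) - 27)*(-37) = (-7 - 27)*(-37) = -34*(-37) = 1258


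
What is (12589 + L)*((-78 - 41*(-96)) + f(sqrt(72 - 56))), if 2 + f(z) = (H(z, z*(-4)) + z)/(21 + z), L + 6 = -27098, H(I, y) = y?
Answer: -279814364/5 ≈ -5.5963e+7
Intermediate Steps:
L = -27104 (L = -6 - 27098 = -27104)
f(z) = -2 - 3*z/(21 + z) (f(z) = -2 + (z*(-4) + z)/(21 + z) = -2 + (-4*z + z)/(21 + z) = -2 + (-3*z)/(21 + z) = -2 - 3*z/(21 + z))
(12589 + L)*((-78 - 41*(-96)) + f(sqrt(72 - 56))) = (12589 - 27104)*((-78 - 41*(-96)) + (-42 - 5*sqrt(72 - 56))/(21 + sqrt(72 - 56))) = -14515*((-78 + 3936) + (-42 - 5*sqrt(16))/(21 + sqrt(16))) = -14515*(3858 + (-42 - 5*4)/(21 + 4)) = -14515*(3858 + (-42 - 20)/25) = -14515*(3858 + (1/25)*(-62)) = -14515*(3858 - 62/25) = -14515*96388/25 = -279814364/5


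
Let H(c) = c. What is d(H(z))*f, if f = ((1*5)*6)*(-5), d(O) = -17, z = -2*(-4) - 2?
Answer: 2550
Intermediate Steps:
z = 6 (z = 8 - 2 = 6)
f = -150 (f = (5*6)*(-5) = 30*(-5) = -150)
d(H(z))*f = -17*(-150) = 2550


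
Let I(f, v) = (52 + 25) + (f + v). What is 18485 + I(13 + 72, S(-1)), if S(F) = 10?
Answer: 18657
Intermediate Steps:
I(f, v) = 77 + f + v (I(f, v) = 77 + (f + v) = 77 + f + v)
18485 + I(13 + 72, S(-1)) = 18485 + (77 + (13 + 72) + 10) = 18485 + (77 + 85 + 10) = 18485 + 172 = 18657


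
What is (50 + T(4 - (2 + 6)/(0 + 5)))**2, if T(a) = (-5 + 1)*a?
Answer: 40804/25 ≈ 1632.2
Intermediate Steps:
T(a) = -4*a
(50 + T(4 - (2 + 6)/(0 + 5)))**2 = (50 - 4*(4 - (2 + 6)/(0 + 5)))**2 = (50 - 4*(4 - 8/5))**2 = (50 - 4*12/5)**2 = (50 - 48/5)**2 = (202/5)**2 = 40804/25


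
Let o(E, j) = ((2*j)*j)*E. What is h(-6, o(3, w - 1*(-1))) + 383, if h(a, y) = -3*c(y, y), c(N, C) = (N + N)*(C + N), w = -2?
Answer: -49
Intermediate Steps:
c(N, C) = 2*N*(C + N) (c(N, C) = (2*N)*(C + N) = 2*N*(C + N))
o(E, j) = 2*E*j**2 (o(E, j) = (2*j**2)*E = 2*E*j**2)
h(a, y) = -12*y**2 (h(a, y) = -6*y*(y + y) = -6*y*2*y = -12*y**2)
h(-6, o(3, w - 1*(-1))) + 383 = -12*36*(-2 - 1*(-1))**4 + 383 = -12*36*(-2 + 1)**4 + 383 = -12*(2*3*(-1)**2)**2 + 383 = -12*(2*3*1)**2 + 383 = -12*6**2 + 383 = -12*36 + 383 = -432 + 383 = -49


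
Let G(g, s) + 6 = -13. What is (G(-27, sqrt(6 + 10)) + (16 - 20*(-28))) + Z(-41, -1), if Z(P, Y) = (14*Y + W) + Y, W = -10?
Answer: 532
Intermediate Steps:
G(g, s) = -19 (G(g, s) = -6 - 13 = -19)
Z(P, Y) = -10 + 15*Y (Z(P, Y) = (14*Y - 10) + Y = (-10 + 14*Y) + Y = -10 + 15*Y)
(G(-27, sqrt(6 + 10)) + (16 - 20*(-28))) + Z(-41, -1) = (-19 + (16 - 20*(-28))) + (-10 + 15*(-1)) = (-19 + (16 + 560)) + (-10 - 15) = (-19 + 576) - 25 = 557 - 25 = 532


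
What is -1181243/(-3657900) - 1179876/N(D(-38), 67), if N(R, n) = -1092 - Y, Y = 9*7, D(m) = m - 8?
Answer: 287815517071/281658300 ≈ 1021.9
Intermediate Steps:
D(m) = -8 + m
Y = 63
N(R, n) = -1155 (N(R, n) = -1092 - 1*63 = -1092 - 63 = -1155)
-1181243/(-3657900) - 1179876/N(D(-38), 67) = -1181243/(-3657900) - 1179876/(-1155) = -1181243*(-1/3657900) - 1179876*(-1/1155) = 1181243/3657900 + 393292/385 = 287815517071/281658300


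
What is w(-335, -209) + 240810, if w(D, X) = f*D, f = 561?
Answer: 52875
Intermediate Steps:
w(D, X) = 561*D
w(-335, -209) + 240810 = 561*(-335) + 240810 = -187935 + 240810 = 52875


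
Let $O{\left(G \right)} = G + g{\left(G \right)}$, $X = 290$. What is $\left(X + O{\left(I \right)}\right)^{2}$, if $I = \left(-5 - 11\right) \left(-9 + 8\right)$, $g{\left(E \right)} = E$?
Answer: $103684$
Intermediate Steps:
$I = 16$ ($I = \left(-16\right) \left(-1\right) = 16$)
$O{\left(G \right)} = 2 G$ ($O{\left(G \right)} = G + G = 2 G$)
$\left(X + O{\left(I \right)}\right)^{2} = \left(290 + 2 \cdot 16\right)^{2} = \left(290 + 32\right)^{2} = 322^{2} = 103684$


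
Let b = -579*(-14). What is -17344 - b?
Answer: -25450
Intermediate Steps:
b = 8106
-17344 - b = -17344 - 1*8106 = -17344 - 8106 = -25450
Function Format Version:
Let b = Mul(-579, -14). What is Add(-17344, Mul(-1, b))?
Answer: -25450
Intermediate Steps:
b = 8106
Add(-17344, Mul(-1, b)) = Add(-17344, Mul(-1, 8106)) = Add(-17344, -8106) = -25450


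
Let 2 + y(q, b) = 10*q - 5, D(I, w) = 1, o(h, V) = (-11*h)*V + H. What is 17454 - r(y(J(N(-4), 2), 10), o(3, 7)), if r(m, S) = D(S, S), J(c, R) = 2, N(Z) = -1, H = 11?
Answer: 17453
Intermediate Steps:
o(h, V) = 11 - 11*V*h (o(h, V) = (-11*h)*V + 11 = -11*V*h + 11 = 11 - 11*V*h)
y(q, b) = -7 + 10*q (y(q, b) = -2 + (10*q - 5) = -2 + (-5 + 10*q) = -7 + 10*q)
r(m, S) = 1
17454 - r(y(J(N(-4), 2), 10), o(3, 7)) = 17454 - 1*1 = 17454 - 1 = 17453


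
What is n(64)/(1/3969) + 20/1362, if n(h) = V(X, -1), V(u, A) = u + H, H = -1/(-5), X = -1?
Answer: -10811506/3405 ≈ -3175.2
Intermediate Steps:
H = ⅕ (H = -1*(-⅕) = ⅕ ≈ 0.20000)
V(u, A) = ⅕ + u (V(u, A) = u + ⅕ = ⅕ + u)
n(h) = -⅘ (n(h) = ⅕ - 1 = -⅘)
n(64)/(1/3969) + 20/1362 = -4/(5*(1/3969)) + 20/1362 = -4/(5*1/3969) + 20*(1/1362) = -⅘*3969 + 10/681 = -15876/5 + 10/681 = -10811506/3405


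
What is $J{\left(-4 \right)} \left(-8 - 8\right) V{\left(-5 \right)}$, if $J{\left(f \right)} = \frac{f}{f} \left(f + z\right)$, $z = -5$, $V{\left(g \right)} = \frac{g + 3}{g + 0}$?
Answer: $\frac{288}{5} \approx 57.6$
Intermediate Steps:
$V{\left(g \right)} = \frac{3 + g}{g}$
$J{\left(f \right)} = -5 + f$ ($J{\left(f \right)} = \frac{f}{f} \left(f - 5\right) = 1 \left(-5 + f\right) = -5 + f$)
$J{\left(-4 \right)} \left(-8 - 8\right) V{\left(-5 \right)} = \left(-5 - 4\right) \left(-8 - 8\right) \frac{3 - 5}{-5} = \left(-9\right) \left(-16\right) \left(\left(- \frac{1}{5}\right) \left(-2\right)\right) = 144 \cdot \frac{2}{5} = \frac{288}{5}$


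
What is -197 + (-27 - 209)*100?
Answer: -23797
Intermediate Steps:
-197 + (-27 - 209)*100 = -197 - 236*100 = -197 - 23600 = -23797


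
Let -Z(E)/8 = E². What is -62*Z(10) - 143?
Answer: 49457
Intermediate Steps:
Z(E) = -8*E²
-62*Z(10) - 143 = -(-496)*10² - 143 = -(-496)*100 - 143 = -62*(-800) - 143 = 49600 - 143 = 49457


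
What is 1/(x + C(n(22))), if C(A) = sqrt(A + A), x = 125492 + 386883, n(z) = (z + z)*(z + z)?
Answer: 512375/262528136753 - 44*sqrt(2)/262528136753 ≈ 1.9515e-6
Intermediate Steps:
n(z) = 4*z**2 (n(z) = (2*z)*(2*z) = 4*z**2)
x = 512375
C(A) = sqrt(2)*sqrt(A) (C(A) = sqrt(2*A) = sqrt(2)*sqrt(A))
1/(x + C(n(22))) = 1/(512375 + sqrt(2)*sqrt(4*22**2)) = 1/(512375 + sqrt(2)*sqrt(4*484)) = 1/(512375 + sqrt(2)*sqrt(1936)) = 1/(512375 + sqrt(2)*44) = 1/(512375 + 44*sqrt(2))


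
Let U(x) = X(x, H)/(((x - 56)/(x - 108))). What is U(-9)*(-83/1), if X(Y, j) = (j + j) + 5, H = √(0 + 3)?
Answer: -747 - 1494*√3/5 ≈ -1264.5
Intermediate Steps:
H = √3 ≈ 1.7320
X(Y, j) = 5 + 2*j (X(Y, j) = 2*j + 5 = 5 + 2*j)
U(x) = (-108 + x)*(5 + 2*√3)/(-56 + x) (U(x) = (5 + 2*√3)/(((x - 56)/(x - 108))) = (5 + 2*√3)/(((-56 + x)/(-108 + x))) = (5 + 2*√3)*((-108 + x)/(-56 + x)) = (-108 + x)*(5 + 2*√3)/(-56 + x))
U(-9)*(-83/1) = ((-108 - 9)*(5 + 2*√3)/(-56 - 9))*(-83/1) = (-117*(5 + 2*√3)/(-65))*(-83*1) = -1/65*(-117)*(5 + 2*√3)*(-83) = (9 + 18*√3/5)*(-83) = -747 - 1494*√3/5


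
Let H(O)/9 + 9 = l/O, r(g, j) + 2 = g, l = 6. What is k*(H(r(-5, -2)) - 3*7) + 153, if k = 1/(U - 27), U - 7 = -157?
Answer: 63445/413 ≈ 153.62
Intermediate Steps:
U = -150 (U = 7 - 157 = -150)
r(g, j) = -2 + g
H(O) = -81 + 54/O (H(O) = -81 + 9*(6/O) = -81 + 54/O)
k = -1/177 (k = 1/(-150 - 27) = 1/(-177) = -1/177 ≈ -0.0056497)
k*(H(r(-5, -2)) - 3*7) + 153 = -((-81 + 54/(-2 - 5)) - 3*7)/177 + 153 = -((-81 + 54/(-7)) - 21)/177 + 153 = -((-81 + 54*(-⅐)) - 21)/177 + 153 = -((-81 - 54/7) - 21)/177 + 153 = -(-621/7 - 21)/177 + 153 = -1/177*(-768/7) + 153 = 256/413 + 153 = 63445/413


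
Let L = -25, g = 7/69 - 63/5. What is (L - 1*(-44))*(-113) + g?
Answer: -745027/345 ≈ -2159.5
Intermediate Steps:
g = -4312/345 (g = 7*(1/69) - 63*1/5 = 7/69 - 63/5 = -4312/345 ≈ -12.499)
(L - 1*(-44))*(-113) + g = (-25 - 1*(-44))*(-113) - 4312/345 = (-25 + 44)*(-113) - 4312/345 = 19*(-113) - 4312/345 = -2147 - 4312/345 = -745027/345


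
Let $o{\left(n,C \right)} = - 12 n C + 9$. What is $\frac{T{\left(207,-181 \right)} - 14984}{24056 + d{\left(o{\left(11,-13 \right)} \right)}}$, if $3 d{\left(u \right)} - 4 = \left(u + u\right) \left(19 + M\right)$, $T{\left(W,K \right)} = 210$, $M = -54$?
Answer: $\frac{22161}{24289} \approx 0.91239$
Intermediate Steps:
$o{\left(n,C \right)} = 9 - 12 C n$ ($o{\left(n,C \right)} = - 12 C n + 9 = 9 - 12 C n$)
$d{\left(u \right)} = \frac{4}{3} - \frac{70 u}{3}$ ($d{\left(u \right)} = \frac{4}{3} + \frac{\left(u + u\right) \left(19 - 54\right)}{3} = \frac{4}{3} + \frac{2 u \left(-35\right)}{3} = \frac{4}{3} + \frac{\left(-70\right) u}{3} = \frac{4}{3} - \frac{70 u}{3}$)
$\frac{T{\left(207,-181 \right)} - 14984}{24056 + d{\left(o{\left(11,-13 \right)} \right)}} = \frac{210 - 14984}{24056 + \left(\frac{4}{3} - \frac{70 \left(9 - \left(-156\right) 11\right)}{3}\right)} = - \frac{14774}{24056 + \left(\frac{4}{3} - \frac{70 \left(9 + 1716\right)}{3}\right)} = - \frac{14774}{24056 + \left(\frac{4}{3} - 40250\right)} = - \frac{14774}{24056 - \frac{120746}{3}} = - \frac{14774}{- \frac{48578}{3}} = \left(-14774\right) \left(- \frac{3}{48578}\right) = \frac{22161}{24289}$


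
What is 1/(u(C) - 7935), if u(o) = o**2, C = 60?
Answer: -1/4335 ≈ -0.00023068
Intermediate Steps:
1/(u(C) - 7935) = 1/(60**2 - 7935) = 1/(3600 - 7935) = 1/(-4335) = -1/4335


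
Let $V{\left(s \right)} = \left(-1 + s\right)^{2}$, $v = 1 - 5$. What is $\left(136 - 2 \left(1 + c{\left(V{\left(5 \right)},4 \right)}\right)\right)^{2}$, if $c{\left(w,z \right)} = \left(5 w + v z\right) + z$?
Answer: $4$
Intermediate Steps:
$v = -4$ ($v = 1 - 5 = -4$)
$c{\left(w,z \right)} = - 3 z + 5 w$ ($c{\left(w,z \right)} = \left(5 w - 4 z\right) + z = \left(- 4 z + 5 w\right) + z = - 3 z + 5 w$)
$\left(136 - 2 \left(1 + c{\left(V{\left(5 \right)},4 \right)}\right)\right)^{2} = \left(136 - 2 \left(1 + \left(\left(-3\right) 4 + 5 \left(-1 + 5\right)^{2}\right)\right)\right)^{2} = \left(136 - 2 \left(1 - \left(12 - 5 \cdot 4^{2}\right)\right)\right)^{2} = \left(136 - 2 \left(1 + \left(-12 + 5 \cdot 16\right)\right)\right)^{2} = \left(136 - 2 \left(1 + \left(-12 + 80\right)\right)\right)^{2} = \left(136 - 2 \left(1 + 68\right)\right)^{2} = \left(136 - 138\right)^{2} = \left(-2\right)^{2} = 4$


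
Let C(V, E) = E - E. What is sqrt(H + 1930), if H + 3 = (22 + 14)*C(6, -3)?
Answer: sqrt(1927) ≈ 43.898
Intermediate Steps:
C(V, E) = 0
H = -3 (H = -3 + (22 + 14)*0 = -3 + 36*0 = -3 + 0 = -3)
sqrt(H + 1930) = sqrt(-3 + 1930) = sqrt(1927)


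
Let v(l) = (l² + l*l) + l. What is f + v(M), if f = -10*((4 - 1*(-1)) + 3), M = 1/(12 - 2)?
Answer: -1997/25 ≈ -79.880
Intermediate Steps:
M = ⅒ (M = 1/10 = ⅒ ≈ 0.10000)
f = -80 (f = -10*((4 + 1) + 3) = -10*(5 + 3) = -10*8 = -80)
v(l) = l + 2*l² (v(l) = (l² + l²) + l = 2*l² + l = l + 2*l²)
f + v(M) = -80 + (1 + 2*(⅒))/10 = -80 + (1 + ⅕)/10 = -80 + (⅒)*(6/5) = -80 + 3/25 = -1997/25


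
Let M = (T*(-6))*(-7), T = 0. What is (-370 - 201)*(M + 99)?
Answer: -56529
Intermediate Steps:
M = 0 (M = (0*(-6))*(-7) = 0*(-7) = 0)
(-370 - 201)*(M + 99) = (-370 - 201)*(0 + 99) = -571*99 = -56529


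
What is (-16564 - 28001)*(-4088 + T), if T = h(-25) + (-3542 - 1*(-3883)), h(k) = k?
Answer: 168099180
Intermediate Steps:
T = 316 (T = -25 + (-3542 - 1*(-3883)) = -25 + (-3542 + 3883) = -25 + 341 = 316)
(-16564 - 28001)*(-4088 + T) = (-16564 - 28001)*(-4088 + 316) = -44565*(-3772) = 168099180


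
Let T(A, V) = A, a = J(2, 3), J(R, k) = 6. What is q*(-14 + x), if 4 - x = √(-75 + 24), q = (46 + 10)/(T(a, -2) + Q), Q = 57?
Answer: -80/9 - 8*I*√51/9 ≈ -8.8889 - 6.3479*I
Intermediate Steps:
a = 6
q = 8/9 (q = (46 + 10)/(6 + 57) = 56/63 = 56*(1/63) = 8/9 ≈ 0.88889)
x = 4 - I*√51 (x = 4 - √(-75 + 24) = 4 - √(-51) = 4 - I*√51 ≈ 4.0 - 7.1414*I)
q*(-14 + x) = 8*(-14 + (4 - I*√51))/9 = 8*(-10 - I*√51)/9 = -80/9 - 8*I*√51/9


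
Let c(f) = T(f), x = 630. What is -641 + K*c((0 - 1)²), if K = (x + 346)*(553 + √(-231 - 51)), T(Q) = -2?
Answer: -1080097 - 1952*I*√282 ≈ -1.0801e+6 - 32780.0*I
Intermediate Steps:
c(f) = -2
K = 539728 + 976*I*√282 (K = (630 + 346)*(553 + √(-231 - 51)) = 976*(553 + √(-282)) = 976*(553 + I*√282) = 539728 + 976*I*√282 ≈ 5.3973e+5 + 16390.0*I)
-641 + K*c((0 - 1)²) = -641 + (539728 + 976*I*√282)*(-2) = -641 + (-1079456 - 1952*I*√282) = -1080097 - 1952*I*√282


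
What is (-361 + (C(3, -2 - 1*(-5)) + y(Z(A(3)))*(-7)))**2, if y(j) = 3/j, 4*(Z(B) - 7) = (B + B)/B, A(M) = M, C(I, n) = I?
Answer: 3254416/25 ≈ 1.3018e+5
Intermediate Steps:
Z(B) = 15/2 (Z(B) = 7 + ((B + B)/B)/4 = 7 + ((2*B)/B)/4 = 7 + (1/4)*2 = 7 + 1/2 = 15/2)
(-361 + (C(3, -2 - 1*(-5)) + y(Z(A(3)))*(-7)))**2 = (-361 + (3 + (3/(15/2))*(-7)))**2 = (-361 + (3 + (3*(2/15))*(-7)))**2 = (-361 + (3 + (2/5)*(-7)))**2 = (-361 + (3 - 14/5))**2 = (-361 + 1/5)**2 = (-1804/5)**2 = 3254416/25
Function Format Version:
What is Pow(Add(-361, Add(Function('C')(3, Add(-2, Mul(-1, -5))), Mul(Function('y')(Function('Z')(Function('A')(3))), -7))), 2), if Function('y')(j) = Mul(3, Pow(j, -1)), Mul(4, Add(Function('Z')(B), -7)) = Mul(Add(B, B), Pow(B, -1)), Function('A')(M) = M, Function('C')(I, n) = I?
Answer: Rational(3254416, 25) ≈ 1.3018e+5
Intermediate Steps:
Function('Z')(B) = Rational(15, 2) (Function('Z')(B) = Add(7, Mul(Rational(1, 4), Mul(Add(B, B), Pow(B, -1)))) = Add(7, Mul(Rational(1, 4), Mul(Mul(2, B), Pow(B, -1)))) = Add(7, Mul(Rational(1, 4), 2)) = Add(7, Rational(1, 2)) = Rational(15, 2))
Pow(Add(-361, Add(Function('C')(3, Add(-2, Mul(-1, -5))), Mul(Function('y')(Function('Z')(Function('A')(3))), -7))), 2) = Pow(Add(-361, Add(3, Mul(Mul(3, Pow(Rational(15, 2), -1)), -7))), 2) = Pow(Add(-361, Add(3, Mul(Mul(3, Rational(2, 15)), -7))), 2) = Pow(Add(-361, Add(3, Mul(Rational(2, 5), -7))), 2) = Pow(Add(-361, Add(3, Rational(-14, 5))), 2) = Pow(Add(-361, Rational(1, 5)), 2) = Pow(Rational(-1804, 5), 2) = Rational(3254416, 25)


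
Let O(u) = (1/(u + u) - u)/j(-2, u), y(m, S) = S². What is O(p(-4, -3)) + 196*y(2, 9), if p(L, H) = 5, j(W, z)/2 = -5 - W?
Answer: 952609/60 ≈ 15877.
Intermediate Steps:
j(W, z) = -10 - 2*W (j(W, z) = 2*(-5 - W) = -10 - 2*W)
O(u) = -1/(12*u) + u/6 (O(u) = (1/(u + u) - u)/(-10 - 2*(-2)) = (1/(2*u) - u)/(-10 + 4) = (1/(2*u) - u)/(-6) = (1/(2*u) - u)*(-⅙) = -1/(12*u) + u/6)
O(p(-4, -3)) + 196*y(2, 9) = (-1/12/5 + (⅙)*5) + 196*9² = (-1/12*⅕ + ⅚) + 196*81 = (-1/60 + ⅚) + 15876 = 49/60 + 15876 = 952609/60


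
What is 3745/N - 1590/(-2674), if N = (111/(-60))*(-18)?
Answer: 50335385/445221 ≈ 113.06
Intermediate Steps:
N = 333/10 (N = (111*(-1/60))*(-18) = -37/20*(-18) = 333/10 ≈ 33.300)
3745/N - 1590/(-2674) = 3745/(333/10) - 1590/(-2674) = 3745*(10/333) - 1590*(-1/2674) = 37450/333 + 795/1337 = 50335385/445221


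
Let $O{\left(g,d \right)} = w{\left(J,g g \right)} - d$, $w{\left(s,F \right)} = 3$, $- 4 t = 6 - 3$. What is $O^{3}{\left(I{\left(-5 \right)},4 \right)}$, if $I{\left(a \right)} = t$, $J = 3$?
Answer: $-1$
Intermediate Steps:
$t = - \frac{3}{4}$ ($t = - \frac{6 - 3}{4} = \left(- \frac{1}{4}\right) 3 = - \frac{3}{4} \approx -0.75$)
$I{\left(a \right)} = - \frac{3}{4}$
$O{\left(g,d \right)} = 3 - d$
$O^{3}{\left(I{\left(-5 \right)},4 \right)} = \left(3 - 4\right)^{3} = \left(-1\right)^{3} = -1$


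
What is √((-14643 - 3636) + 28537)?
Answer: √10258 ≈ 101.28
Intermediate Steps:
√((-14643 - 3636) + 28537) = √(-18279 + 28537) = √10258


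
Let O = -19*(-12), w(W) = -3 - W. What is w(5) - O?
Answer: -236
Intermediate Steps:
O = 228
w(5) - O = (-3 - 1*5) - 1*228 = (-3 - 5) - 228 = -8 - 228 = -236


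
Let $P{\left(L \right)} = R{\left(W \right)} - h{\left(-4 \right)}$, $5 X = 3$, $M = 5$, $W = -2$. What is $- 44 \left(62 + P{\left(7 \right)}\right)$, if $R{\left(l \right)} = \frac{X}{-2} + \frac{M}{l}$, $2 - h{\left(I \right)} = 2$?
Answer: $- \frac{13024}{5} \approx -2604.8$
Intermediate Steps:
$X = \frac{3}{5}$ ($X = \frac{1}{5} \cdot 3 = \frac{3}{5} \approx 0.6$)
$h{\left(I \right)} = 0$ ($h{\left(I \right)} = 2 - 2 = 0$)
$R{\left(l \right)} = - \frac{3}{10} + \frac{5}{l}$ ($R{\left(l \right)} = \frac{3}{5 \left(-2\right)} + \frac{5}{l} = \frac{3}{5} \left(- \frac{1}{2}\right) + \frac{5}{l} = - \frac{3}{10} + \frac{5}{l}$)
$P{\left(L \right)} = - \frac{14}{5}$ ($P{\left(L \right)} = \left(- \frac{3}{10} + \frac{5}{-2}\right) - 0 = \left(- \frac{3}{10} + 5 \left(- \frac{1}{2}\right)\right) + 0 = \left(- \frac{3}{10} - \frac{5}{2}\right) + 0 = - \frac{14}{5} + 0 = - \frac{14}{5}$)
$- 44 \left(62 + P{\left(7 \right)}\right) = - 44 \left(62 - \frac{14}{5}\right) = \left(-44\right) \frac{296}{5} = - \frac{13024}{5}$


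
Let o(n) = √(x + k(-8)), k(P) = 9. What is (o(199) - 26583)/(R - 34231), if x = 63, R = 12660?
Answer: 26583/21571 - 6*√2/21571 ≈ 1.2320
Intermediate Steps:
o(n) = 6*√2 (o(n) = √(63 + 9) = √72 = 6*√2)
(o(199) - 26583)/(R - 34231) = (6*√2 - 26583)/(12660 - 34231) = (-26583 + 6*√2)/(-21571) = (-26583 + 6*√2)*(-1/21571) = 26583/21571 - 6*√2/21571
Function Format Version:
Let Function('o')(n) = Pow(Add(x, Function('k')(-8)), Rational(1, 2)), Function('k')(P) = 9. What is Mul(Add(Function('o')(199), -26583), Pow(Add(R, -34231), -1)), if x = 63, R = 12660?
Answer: Add(Rational(26583, 21571), Mul(Rational(-6, 21571), Pow(2, Rational(1, 2)))) ≈ 1.2320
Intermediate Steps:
Function('o')(n) = Mul(6, Pow(2, Rational(1, 2))) (Function('o')(n) = Pow(Add(63, 9), Rational(1, 2)) = Pow(72, Rational(1, 2)) = Mul(6, Pow(2, Rational(1, 2))))
Mul(Add(Function('o')(199), -26583), Pow(Add(R, -34231), -1)) = Mul(Add(Mul(6, Pow(2, Rational(1, 2))), -26583), Pow(Add(12660, -34231), -1)) = Mul(Add(-26583, Mul(6, Pow(2, Rational(1, 2)))), Pow(-21571, -1)) = Mul(Add(-26583, Mul(6, Pow(2, Rational(1, 2)))), Rational(-1, 21571)) = Add(Rational(26583, 21571), Mul(Rational(-6, 21571), Pow(2, Rational(1, 2))))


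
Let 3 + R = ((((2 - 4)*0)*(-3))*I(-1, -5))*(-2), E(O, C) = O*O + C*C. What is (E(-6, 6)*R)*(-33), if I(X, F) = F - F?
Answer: 7128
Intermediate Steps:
E(O, C) = C² + O² (E(O, C) = O² + C² = C² + O²)
I(X, F) = 0
R = -3 (R = -3 + ((((2 - 4)*0)*(-3))*0)*(-2) = -3 + ((-2*0*(-3))*0)*(-2) = -3 + ((0*(-3))*0)*(-2) = -3 + (0*0)*(-2) = -3 + 0*(-2) = -3 + 0 = -3)
(E(-6, 6)*R)*(-33) = ((6² + (-6)²)*(-3))*(-33) = ((36 + 36)*(-3))*(-33) = (72*(-3))*(-33) = -216*(-33) = 7128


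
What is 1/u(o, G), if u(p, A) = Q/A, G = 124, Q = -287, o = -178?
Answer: -124/287 ≈ -0.43206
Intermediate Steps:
u(p, A) = -287/A
1/u(o, G) = 1/(-287/124) = -124/287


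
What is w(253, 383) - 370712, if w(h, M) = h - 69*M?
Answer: -396886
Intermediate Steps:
w(253, 383) - 370712 = (253 - 69*383) - 370712 = (253 - 26427) - 370712 = -26174 - 370712 = -396886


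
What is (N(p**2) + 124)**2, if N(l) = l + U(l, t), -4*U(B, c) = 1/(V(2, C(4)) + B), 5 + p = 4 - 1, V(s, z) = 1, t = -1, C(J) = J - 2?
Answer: 6548481/400 ≈ 16371.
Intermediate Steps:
C(J) = -2 + J
p = -2 (p = -5 + (4 - 1) = -5 + 3 = -2)
U(B, c) = -1/(4*(1 + B))
N(l) = l - 1/(4 + 4*l)
(N(p**2) + 124)**2 = ((-1/4 + (-2)**2*(1 + (-2)**2))/(1 + (-2)**2) + 124)**2 = ((-1/4 + 4*(1 + 4))/(1 + 4) + 124)**2 = ((-1/4 + 4*5)/5 + 124)**2 = ((-1/4 + 20)/5 + 124)**2 = ((1/5)*(79/4) + 124)**2 = (79/20 + 124)**2 = (2559/20)**2 = 6548481/400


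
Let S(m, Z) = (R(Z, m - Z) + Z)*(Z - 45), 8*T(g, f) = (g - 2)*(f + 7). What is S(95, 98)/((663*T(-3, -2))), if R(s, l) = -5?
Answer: -13144/5525 ≈ -2.3790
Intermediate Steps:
T(g, f) = (-2 + g)*(7 + f)/8 (T(g, f) = ((g - 2)*(f + 7))/8 = ((-2 + g)*(7 + f))/8 = (-2 + g)*(7 + f)/8)
S(m, Z) = (-45 + Z)*(-5 + Z) (S(m, Z) = (-5 + Z)*(Z - 45) = (-5 + Z)*(-45 + Z) = (-45 + Z)*(-5 + Z))
S(95, 98)/((663*T(-3, -2))) = (225 + 98**2 - 50*98)/((663*(-7/4 - 1/4*(-2) + (7/8)*(-3) + (1/8)*(-2)*(-3)))) = (225 + 9604 - 4900)/((663*(-7/4 + 1/2 - 21/8 + 3/4))) = 4929/((663*(-25/8))) = 4929/(-16575/8) = 4929*(-8/16575) = -13144/5525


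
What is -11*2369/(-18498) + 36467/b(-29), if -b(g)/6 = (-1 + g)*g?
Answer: -89756431/16093260 ≈ -5.5773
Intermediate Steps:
b(g) = -6*g*(-1 + g) (b(g) = -6*(-1 + g)*g = -6*g*(-1 + g))
-11*2369/(-18498) + 36467/b(-29) = -11*2369/(-18498) + 36467/((6*(-29)*(1 - 1*(-29)))) = -26059*(-1/18498) + 36467/((6*(-29)*(1 + 29))) = 26059/18498 + 36467/((6*(-29)*30)) = 26059/18498 + 36467/(-5220) = 26059/18498 + 36467*(-1/5220) = 26059/18498 - 36467/5220 = -89756431/16093260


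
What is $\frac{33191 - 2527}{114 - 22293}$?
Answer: $- \frac{30664}{22179} \approx -1.3826$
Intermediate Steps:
$\frac{33191 - 2527}{114 - 22293} = \frac{33191 - 2527}{-22179} = \left(33191 - 2527\right) \left(- \frac{1}{22179}\right) = 30664 \left(- \frac{1}{22179}\right) = - \frac{30664}{22179}$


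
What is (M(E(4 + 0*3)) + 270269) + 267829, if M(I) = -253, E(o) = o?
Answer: 537845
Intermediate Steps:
(M(E(4 + 0*3)) + 270269) + 267829 = (-253 + 270269) + 267829 = 270016 + 267829 = 537845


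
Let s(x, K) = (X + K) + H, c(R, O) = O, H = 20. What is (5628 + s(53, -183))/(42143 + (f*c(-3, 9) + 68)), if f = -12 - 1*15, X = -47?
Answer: 63/488 ≈ 0.12910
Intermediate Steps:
f = -27 (f = -12 - 15 = -27)
s(x, K) = -27 + K (s(x, K) = (-47 + K) + 20 = -27 + K)
(5628 + s(53, -183))/(42143 + (f*c(-3, 9) + 68)) = (5628 + (-27 - 183))/(42143 + (-27*9 + 68)) = (5628 - 210)/(42143 + (-243 + 68)) = 5418/(42143 - 175) = 5418/41968 = 5418*(1/41968) = 63/488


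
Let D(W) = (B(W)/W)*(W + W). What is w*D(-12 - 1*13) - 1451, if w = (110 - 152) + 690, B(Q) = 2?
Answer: 1141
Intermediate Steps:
w = 648 (w = -42 + 690 = 648)
D(W) = 4 (D(W) = (2/W)*(W + W) = (2/W)*(2*W) = 4)
w*D(-12 - 1*13) - 1451 = 648*4 - 1451 = 2592 - 1451 = 1141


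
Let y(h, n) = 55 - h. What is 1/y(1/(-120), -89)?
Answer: 120/6601 ≈ 0.018179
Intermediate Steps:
1/y(1/(-120), -89) = 1/(55 - 1/(-120)) = 1/(55 - 1*(-1/120)) = 1/(55 + 1/120) = 1/(6601/120) = 120/6601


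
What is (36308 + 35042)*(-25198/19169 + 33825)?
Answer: 46260930296450/19169 ≈ 2.4133e+9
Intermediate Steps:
(36308 + 35042)*(-25198/19169 + 33825) = 71350*(-25198*1/19169 + 33825) = 71350*(-25198/19169 + 33825) = 71350*(648366227/19169) = 46260930296450/19169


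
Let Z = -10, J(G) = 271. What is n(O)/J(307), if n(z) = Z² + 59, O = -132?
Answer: 159/271 ≈ 0.58672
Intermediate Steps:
n(z) = 159 (n(z) = (-10)² + 59 = 100 + 59 = 159)
n(O)/J(307) = 159/271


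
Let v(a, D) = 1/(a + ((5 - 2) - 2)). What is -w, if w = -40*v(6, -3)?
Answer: 40/7 ≈ 5.7143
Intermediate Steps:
v(a, D) = 1/(1 + a) (v(a, D) = 1/(a + (3 - 2)) = 1/(a + 1) = 1/(1 + a))
w = -40/7 (w = -40/(1 + 6) = -40/7 ≈ -5.7143)
-w = -1*(-40/7) = 40/7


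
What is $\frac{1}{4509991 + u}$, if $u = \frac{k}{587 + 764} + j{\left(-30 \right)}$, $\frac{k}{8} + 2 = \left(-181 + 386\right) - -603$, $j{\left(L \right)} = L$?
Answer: $\frac{1351}{6092963759} \approx 2.2173 \cdot 10^{-7}$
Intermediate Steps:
$k = 6448$ ($k = -16 + 8 \left(\left(-181 + 386\right) - -603\right) = -16 + 8 \left(205 + 603\right) = -16 + 8 \cdot 808 = -16 + 6464 = 6448$)
$u = - \frac{34082}{1351}$ ($u = \frac{1}{587 + 764} \cdot 6448 - 30 = \frac{1}{1351} \cdot 6448 - 30 = \frac{6448}{1351} - 30 = - \frac{34082}{1351} \approx -25.227$)
$\frac{1}{4509991 + u} = \frac{1}{4509991 - \frac{34082}{1351}} = \frac{1}{\frac{6092963759}{1351}} = \frac{1351}{6092963759}$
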